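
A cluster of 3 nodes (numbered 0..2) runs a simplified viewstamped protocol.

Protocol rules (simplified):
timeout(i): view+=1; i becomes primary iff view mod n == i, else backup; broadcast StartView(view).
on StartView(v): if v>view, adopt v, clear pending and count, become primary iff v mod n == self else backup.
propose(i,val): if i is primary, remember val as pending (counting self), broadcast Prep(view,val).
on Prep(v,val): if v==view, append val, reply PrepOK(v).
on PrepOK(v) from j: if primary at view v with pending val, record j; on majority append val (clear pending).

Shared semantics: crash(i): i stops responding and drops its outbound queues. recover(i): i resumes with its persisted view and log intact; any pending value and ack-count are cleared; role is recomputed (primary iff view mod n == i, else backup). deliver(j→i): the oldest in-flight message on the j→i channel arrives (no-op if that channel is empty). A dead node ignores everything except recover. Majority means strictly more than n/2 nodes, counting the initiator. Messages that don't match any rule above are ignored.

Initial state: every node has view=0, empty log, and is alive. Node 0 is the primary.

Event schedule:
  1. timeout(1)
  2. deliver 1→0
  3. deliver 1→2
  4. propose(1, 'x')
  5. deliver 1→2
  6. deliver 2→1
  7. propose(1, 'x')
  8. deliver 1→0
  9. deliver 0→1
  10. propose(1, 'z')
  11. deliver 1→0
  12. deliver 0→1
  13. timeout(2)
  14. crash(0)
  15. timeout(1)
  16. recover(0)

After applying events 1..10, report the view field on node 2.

1

e1 timeout(1): 1[prim,v=1,-]
e2 deliver 1→0: 0[back,v=1,-]
e3 deliver 1→2: 2[back,v=1,-]
e4 propose(1,'x'): ·
e5 deliver 1→2: 2[back,v=1,x]
e6 deliver 2→1: 1[prim,v=1,x]
e7 propose(1,'x'): ·
e8 deliver 1→0: 0[back,v=1,x]
e9 deliver 0→1: 1[prim,v=1,x,x]
e10 propose(1,'z'): ·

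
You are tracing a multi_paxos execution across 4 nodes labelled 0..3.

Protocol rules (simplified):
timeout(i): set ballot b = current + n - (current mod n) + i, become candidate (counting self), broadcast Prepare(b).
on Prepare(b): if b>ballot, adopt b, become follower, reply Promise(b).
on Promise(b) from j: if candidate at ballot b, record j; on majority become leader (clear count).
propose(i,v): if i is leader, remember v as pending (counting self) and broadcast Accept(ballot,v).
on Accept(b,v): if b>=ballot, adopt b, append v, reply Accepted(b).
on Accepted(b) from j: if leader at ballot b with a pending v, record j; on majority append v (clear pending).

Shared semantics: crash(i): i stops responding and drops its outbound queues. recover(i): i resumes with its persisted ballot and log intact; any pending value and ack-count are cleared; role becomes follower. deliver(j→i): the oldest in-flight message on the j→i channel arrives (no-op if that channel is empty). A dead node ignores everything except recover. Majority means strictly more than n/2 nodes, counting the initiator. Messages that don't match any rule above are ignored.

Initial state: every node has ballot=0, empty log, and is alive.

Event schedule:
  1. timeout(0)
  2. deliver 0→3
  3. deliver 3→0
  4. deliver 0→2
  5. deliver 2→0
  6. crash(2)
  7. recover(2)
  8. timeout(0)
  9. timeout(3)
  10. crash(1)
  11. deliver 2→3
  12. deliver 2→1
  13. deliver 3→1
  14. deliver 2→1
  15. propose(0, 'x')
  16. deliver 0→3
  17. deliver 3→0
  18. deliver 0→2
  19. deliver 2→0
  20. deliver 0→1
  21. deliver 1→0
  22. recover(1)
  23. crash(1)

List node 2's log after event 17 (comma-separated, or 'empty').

step 1 timeout(0): 0={cand,b=4,log=-}
step 2 deliver 0→3: 3={foll,b=4,log=-}
step 3 deliver 3→0: —
step 4 deliver 0→2: 2={foll,b=4,log=-}
step 5 deliver 2→0: 0={lead,b=4,log=-}
step 6 crash(2): 2={✗foll,b=4,log=-}
step 7 recover(2): 2={foll,b=4,log=-}
step 8 timeout(0): 0={cand,b=8,log=-}
step 9 timeout(3): 3={cand,b=11,log=-}
step 10 crash(1): 1={✗foll,b=0,log=-}
step 11 deliver 2→3: —
step 12 deliver 2→1: —
step 13 deliver 3→1: —
step 14 deliver 2→1: —
step 15 propose(0,'x'): —
step 16 deliver 0→3: —
step 17 deliver 3→0: 0={foll,b=11,log=-}

empty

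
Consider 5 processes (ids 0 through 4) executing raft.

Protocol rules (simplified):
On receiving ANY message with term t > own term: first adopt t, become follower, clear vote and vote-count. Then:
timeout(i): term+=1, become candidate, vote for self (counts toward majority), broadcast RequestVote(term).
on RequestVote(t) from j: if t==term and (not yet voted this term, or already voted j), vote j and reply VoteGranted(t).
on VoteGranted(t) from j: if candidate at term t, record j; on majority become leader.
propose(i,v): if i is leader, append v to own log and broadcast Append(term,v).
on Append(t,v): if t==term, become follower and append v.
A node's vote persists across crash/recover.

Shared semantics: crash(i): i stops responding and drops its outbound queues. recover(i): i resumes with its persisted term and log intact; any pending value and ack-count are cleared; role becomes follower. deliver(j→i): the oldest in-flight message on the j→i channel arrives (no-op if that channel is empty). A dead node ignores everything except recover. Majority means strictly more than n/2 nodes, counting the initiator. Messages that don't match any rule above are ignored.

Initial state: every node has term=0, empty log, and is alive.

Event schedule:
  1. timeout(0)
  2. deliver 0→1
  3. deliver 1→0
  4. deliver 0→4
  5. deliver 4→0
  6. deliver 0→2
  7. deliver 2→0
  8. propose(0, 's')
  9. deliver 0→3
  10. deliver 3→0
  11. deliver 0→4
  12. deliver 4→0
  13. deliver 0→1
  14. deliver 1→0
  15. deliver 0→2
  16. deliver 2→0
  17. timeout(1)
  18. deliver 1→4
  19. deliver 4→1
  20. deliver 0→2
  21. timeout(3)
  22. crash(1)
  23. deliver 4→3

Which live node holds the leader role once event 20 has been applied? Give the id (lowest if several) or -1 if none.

e1 timeout(0): 0[cand,t=1,-]
e2 deliver 0→1: 1[foll,t=1,-]
e3 deliver 1→0: ·
e4 deliver 0→4: 4[foll,t=1,-]
e5 deliver 4→0: 0[lead,t=1,-]
e6 deliver 0→2: 2[foll,t=1,-]
e7 deliver 2→0: ·
e8 propose(0,'s'): 0[lead,t=1,s]
e9 deliver 0→3: 3[foll,t=1,-]
e10 deliver 3→0: ·
e11 deliver 0→4: 4[foll,t=1,s]
e12 deliver 4→0: ·
e13 deliver 0→1: 1[foll,t=1,s]
e14 deliver 1→0: ·
e15 deliver 0→2: 2[foll,t=1,s]
e16 deliver 2→0: ·
e17 timeout(1): 1[cand,t=2,s]
e18 deliver 1→4: 4[foll,t=2,s]
e19 deliver 4→1: ·
e20 deliver 0→2: ·

0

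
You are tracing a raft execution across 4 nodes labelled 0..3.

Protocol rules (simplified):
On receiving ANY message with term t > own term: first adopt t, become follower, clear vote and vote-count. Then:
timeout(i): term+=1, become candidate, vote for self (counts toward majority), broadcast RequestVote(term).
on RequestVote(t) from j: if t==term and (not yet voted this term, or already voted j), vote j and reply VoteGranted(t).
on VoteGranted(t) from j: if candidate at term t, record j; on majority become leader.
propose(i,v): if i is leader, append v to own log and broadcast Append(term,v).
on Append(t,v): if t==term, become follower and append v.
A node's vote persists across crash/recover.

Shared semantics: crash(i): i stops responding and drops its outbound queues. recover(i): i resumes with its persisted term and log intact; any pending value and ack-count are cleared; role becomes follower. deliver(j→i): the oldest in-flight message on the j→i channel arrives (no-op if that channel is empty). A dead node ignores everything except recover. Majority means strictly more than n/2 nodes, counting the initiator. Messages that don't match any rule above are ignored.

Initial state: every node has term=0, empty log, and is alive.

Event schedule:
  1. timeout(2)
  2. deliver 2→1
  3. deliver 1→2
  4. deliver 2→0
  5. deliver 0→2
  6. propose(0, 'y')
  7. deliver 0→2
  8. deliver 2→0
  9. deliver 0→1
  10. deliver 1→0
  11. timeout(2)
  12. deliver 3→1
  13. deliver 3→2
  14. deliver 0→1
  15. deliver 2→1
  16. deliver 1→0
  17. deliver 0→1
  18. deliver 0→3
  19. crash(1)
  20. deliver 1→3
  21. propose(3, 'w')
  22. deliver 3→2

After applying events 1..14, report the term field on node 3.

0

e1 timeout(2): 2[cand,t=1,-]
e2 deliver 2→1: 1[foll,t=1,-]
e3 deliver 1→2: ·
e4 deliver 2→0: 0[foll,t=1,-]
e5 deliver 0→2: 2[lead,t=1,-]
e6 propose(0,'y'): ·
e7 deliver 0→2: ·
e8 deliver 2→0: ·
e9 deliver 0→1: ·
e10 deliver 1→0: ·
e11 timeout(2): 2[cand,t=2,-]
e12 deliver 3→1: ·
e13 deliver 3→2: ·
e14 deliver 0→1: ·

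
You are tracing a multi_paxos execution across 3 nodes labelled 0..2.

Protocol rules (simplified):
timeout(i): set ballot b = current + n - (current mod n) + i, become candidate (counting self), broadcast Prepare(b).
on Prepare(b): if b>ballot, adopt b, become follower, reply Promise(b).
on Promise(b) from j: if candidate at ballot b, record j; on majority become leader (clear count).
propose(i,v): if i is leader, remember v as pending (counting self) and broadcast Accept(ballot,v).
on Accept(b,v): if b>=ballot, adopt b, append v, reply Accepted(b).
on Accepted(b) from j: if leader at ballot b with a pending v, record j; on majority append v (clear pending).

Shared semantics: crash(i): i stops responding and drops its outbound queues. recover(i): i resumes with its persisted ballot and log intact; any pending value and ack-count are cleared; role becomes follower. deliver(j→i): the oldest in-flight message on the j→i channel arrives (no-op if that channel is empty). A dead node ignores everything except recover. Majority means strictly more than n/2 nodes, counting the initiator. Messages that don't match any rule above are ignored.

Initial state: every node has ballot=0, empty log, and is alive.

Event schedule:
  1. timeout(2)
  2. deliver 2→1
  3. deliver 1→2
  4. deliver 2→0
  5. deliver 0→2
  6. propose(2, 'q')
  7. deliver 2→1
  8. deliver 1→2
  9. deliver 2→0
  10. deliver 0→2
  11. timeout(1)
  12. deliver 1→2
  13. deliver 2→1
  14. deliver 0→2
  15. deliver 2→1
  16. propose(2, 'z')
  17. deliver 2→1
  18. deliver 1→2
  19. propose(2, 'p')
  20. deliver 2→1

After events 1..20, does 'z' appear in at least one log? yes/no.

e1 timeout(2): 2[cand,b=5,-]
e2 deliver 2→1: 1[foll,b=5,-]
e3 deliver 1→2: 2[lead,b=5,-]
e4 deliver 2→0: 0[foll,b=5,-]
e5 deliver 0→2: ·
e6 propose(2,'q'): ·
e7 deliver 2→1: 1[foll,b=5,q]
e8 deliver 1→2: 2[lead,b=5,q]
e9 deliver 2→0: 0[foll,b=5,q]
e10 deliver 0→2: ·
e11 timeout(1): 1[cand,b=7,q]
e12 deliver 1→2: 2[foll,b=7,q]
e13 deliver 2→1: 1[lead,b=7,q]
e14 deliver 0→2: ·
e15 deliver 2→1: ·
e16 propose(2,'z'): ·
e17 deliver 2→1: ·
e18 deliver 1→2: ·
e19 propose(2,'p'): ·
e20 deliver 2→1: ·

no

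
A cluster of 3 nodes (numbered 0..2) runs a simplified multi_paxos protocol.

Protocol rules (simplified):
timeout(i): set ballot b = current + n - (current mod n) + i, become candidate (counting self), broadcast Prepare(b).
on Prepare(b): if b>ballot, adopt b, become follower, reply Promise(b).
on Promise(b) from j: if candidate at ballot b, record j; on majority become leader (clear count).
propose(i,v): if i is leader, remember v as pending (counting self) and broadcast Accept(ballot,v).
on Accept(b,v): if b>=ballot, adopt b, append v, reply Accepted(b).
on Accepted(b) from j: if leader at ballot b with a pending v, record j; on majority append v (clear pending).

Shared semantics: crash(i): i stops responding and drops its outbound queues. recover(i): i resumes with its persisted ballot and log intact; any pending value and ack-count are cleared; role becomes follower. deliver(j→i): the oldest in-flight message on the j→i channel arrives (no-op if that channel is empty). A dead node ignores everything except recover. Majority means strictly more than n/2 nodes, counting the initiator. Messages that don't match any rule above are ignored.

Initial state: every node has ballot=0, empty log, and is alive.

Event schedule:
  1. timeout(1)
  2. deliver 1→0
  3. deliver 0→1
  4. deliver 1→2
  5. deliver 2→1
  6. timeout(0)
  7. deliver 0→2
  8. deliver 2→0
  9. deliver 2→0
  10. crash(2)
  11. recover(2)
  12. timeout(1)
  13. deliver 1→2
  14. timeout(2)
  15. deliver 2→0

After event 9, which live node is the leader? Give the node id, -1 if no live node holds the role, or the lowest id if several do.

0

1. timeout(1):  <1:cand b4 ->
2. deliver 1→0:  <0:foll b4 ->
3. deliver 0→1:  <1:lead b4 ->
4. deliver 1→2:  <2:foll b4 ->
5. deliver 2→1:  nop
6. timeout(0):  <0:cand b6 ->
7. deliver 0→2:  <2:foll b6 ->
8. deliver 2→0:  <0:lead b6 ->
9. deliver 2→0:  nop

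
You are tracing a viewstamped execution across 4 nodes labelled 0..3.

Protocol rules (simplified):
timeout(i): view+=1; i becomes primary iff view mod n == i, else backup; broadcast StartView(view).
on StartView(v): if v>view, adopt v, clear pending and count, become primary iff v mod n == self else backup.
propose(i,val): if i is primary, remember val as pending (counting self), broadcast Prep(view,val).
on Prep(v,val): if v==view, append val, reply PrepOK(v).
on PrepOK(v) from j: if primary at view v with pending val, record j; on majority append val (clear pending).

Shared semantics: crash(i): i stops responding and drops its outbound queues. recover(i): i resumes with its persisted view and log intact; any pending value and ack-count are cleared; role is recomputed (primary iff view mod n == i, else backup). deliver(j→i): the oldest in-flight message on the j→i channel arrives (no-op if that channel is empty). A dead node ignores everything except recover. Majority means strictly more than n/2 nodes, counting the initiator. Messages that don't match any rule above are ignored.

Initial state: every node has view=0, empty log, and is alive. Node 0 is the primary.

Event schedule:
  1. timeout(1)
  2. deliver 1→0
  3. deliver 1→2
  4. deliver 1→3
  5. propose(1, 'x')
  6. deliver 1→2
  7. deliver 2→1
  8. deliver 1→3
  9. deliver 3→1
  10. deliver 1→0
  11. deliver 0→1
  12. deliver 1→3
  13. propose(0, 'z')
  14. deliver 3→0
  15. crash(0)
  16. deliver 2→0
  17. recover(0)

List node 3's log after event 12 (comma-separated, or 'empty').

x

after 1 — timeout(1): n1:prim/v1/[-]
after 2 — deliver 1→0: n0:back/v1/[-]
after 3 — deliver 1→2: n2:back/v1/[-]
after 4 — deliver 1→3: n3:back/v1/[-]
after 5 — propose(1,'x'): ·
after 6 — deliver 1→2: n2:back/v1/[x]
after 7 — deliver 2→1: ·
after 8 — deliver 1→3: n3:back/v1/[x]
after 9 — deliver 3→1: n1:prim/v1/[x]
after 10 — deliver 1→0: n0:back/v1/[x]
after 11 — deliver 0→1: ·
after 12 — deliver 1→3: ·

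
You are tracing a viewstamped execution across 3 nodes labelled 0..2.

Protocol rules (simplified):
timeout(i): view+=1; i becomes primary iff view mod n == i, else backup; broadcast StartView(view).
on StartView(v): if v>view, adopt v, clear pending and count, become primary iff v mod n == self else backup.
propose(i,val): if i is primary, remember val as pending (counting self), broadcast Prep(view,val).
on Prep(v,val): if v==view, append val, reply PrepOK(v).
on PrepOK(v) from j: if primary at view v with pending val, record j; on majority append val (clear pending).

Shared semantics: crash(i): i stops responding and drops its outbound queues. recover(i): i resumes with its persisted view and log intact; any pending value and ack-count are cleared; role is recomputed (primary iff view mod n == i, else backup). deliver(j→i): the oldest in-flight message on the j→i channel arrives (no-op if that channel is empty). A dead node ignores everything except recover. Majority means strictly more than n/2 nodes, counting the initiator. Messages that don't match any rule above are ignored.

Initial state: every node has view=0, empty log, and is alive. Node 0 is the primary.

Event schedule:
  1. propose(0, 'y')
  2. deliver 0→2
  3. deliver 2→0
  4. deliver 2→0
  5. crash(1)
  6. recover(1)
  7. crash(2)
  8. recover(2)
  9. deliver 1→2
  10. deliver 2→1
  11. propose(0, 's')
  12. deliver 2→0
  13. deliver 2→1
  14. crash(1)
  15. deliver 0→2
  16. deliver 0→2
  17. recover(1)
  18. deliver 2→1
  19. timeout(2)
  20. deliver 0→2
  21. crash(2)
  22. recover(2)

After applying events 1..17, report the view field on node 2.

0

e1 propose(0,'y'): ·
e2 deliver 0→2: 2[back,v=0,y]
e3 deliver 2→0: 0[prim,v=0,y]
e4 deliver 2→0: ·
e5 crash(1): 1[✗back,v=0,-]
e6 recover(1): 1[back,v=0,-]
e7 crash(2): 2[✗back,v=0,y]
e8 recover(2): 2[back,v=0,y]
e9 deliver 1→2: ·
e10 deliver 2→1: ·
e11 propose(0,'s'): ·
e12 deliver 2→0: ·
e13 deliver 2→1: ·
e14 crash(1): 1[✗back,v=0,-]
e15 deliver 0→2: 2[back,v=0,y,s]
e16 deliver 0→2: ·
e17 recover(1): 1[back,v=0,-]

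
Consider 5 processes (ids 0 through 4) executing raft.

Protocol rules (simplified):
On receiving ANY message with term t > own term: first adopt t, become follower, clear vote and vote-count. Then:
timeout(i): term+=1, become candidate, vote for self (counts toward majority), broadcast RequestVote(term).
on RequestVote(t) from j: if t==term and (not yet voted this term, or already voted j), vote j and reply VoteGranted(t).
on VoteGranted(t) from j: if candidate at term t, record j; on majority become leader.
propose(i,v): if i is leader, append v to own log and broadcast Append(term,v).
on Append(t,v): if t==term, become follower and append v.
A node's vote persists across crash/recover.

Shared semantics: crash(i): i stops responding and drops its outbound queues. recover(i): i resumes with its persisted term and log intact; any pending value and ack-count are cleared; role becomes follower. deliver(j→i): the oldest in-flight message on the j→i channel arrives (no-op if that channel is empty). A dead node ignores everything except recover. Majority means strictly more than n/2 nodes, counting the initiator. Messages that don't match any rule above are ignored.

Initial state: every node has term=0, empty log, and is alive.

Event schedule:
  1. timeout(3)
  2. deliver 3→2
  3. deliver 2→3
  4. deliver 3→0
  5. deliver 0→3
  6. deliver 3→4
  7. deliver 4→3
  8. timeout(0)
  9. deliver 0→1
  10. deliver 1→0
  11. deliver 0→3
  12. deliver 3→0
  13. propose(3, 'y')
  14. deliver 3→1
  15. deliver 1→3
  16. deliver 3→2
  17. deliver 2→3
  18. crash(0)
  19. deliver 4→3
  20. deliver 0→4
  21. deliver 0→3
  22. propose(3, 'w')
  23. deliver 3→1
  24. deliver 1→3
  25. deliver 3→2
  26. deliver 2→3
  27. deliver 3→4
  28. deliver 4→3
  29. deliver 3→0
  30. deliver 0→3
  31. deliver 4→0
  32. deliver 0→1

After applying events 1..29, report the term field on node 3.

step 1 timeout(3): 3={cand,t=1,log=-}
step 2 deliver 3→2: 2={foll,t=1,log=-}
step 3 deliver 2→3: —
step 4 deliver 3→0: 0={foll,t=1,log=-}
step 5 deliver 0→3: 3={lead,t=1,log=-}
step 6 deliver 3→4: 4={foll,t=1,log=-}
step 7 deliver 4→3: —
step 8 timeout(0): 0={cand,t=2,log=-}
step 9 deliver 0→1: 1={foll,t=2,log=-}
step 10 deliver 1→0: —
step 11 deliver 0→3: 3={foll,t=2,log=-}
step 12 deliver 3→0: 0={lead,t=2,log=-}
step 13 propose(3,'y'): —
step 14 deliver 3→1: —
step 15 deliver 1→3: —
step 16 deliver 3→2: —
step 17 deliver 2→3: —
step 18 crash(0): 0={✗lead,t=2,log=-}
step 19 deliver 4→3: —
step 20 deliver 0→4: —
step 21 deliver 0→3: —
step 22 propose(3,'w'): —
step 23 deliver 3→1: —
step 24 deliver 1→3: —
step 25 deliver 3→2: —
step 26 deliver 2→3: —
step 27 deliver 3→4: —
step 28 deliver 4→3: —
step 29 deliver 3→0: —

2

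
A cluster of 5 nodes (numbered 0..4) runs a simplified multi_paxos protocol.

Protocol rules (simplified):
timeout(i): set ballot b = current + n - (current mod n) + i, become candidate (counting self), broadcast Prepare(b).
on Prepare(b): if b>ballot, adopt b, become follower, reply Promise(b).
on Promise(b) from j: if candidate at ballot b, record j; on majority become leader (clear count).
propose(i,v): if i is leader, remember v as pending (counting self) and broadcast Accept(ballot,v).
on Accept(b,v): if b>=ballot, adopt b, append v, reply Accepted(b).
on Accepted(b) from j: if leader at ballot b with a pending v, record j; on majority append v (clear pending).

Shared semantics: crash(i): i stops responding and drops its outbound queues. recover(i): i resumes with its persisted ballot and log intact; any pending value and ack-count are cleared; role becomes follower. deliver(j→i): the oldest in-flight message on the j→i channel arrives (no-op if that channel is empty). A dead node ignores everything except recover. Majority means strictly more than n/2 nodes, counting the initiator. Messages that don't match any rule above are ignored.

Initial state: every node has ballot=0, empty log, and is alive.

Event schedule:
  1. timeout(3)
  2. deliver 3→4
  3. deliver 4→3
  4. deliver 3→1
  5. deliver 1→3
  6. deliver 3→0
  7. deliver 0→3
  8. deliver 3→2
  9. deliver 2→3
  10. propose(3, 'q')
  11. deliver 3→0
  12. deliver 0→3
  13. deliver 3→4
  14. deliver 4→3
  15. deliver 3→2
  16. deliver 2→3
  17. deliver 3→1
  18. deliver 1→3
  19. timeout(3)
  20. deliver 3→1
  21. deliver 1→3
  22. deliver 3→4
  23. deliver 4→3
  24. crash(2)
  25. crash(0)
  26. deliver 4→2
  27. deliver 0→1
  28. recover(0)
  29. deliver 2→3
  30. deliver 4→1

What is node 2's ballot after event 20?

[1] timeout(3) → N3(cand b8 [-])
[2] deliver 3→4 → N4(foll b8 [-])
[3] deliver 4→3 → ∅
[4] deliver 3→1 → N1(foll b8 [-])
[5] deliver 1→3 → N3(lead b8 [-])
[6] deliver 3→0 → N0(foll b8 [-])
[7] deliver 0→3 → ∅
[8] deliver 3→2 → N2(foll b8 [-])
[9] deliver 2→3 → ∅
[10] propose(3,'q') → ∅
[11] deliver 3→0 → N0(foll b8 [q])
[12] deliver 0→3 → ∅
[13] deliver 3→4 → N4(foll b8 [q])
[14] deliver 4→3 → N3(lead b8 [q])
[15] deliver 3→2 → N2(foll b8 [q])
[16] deliver 2→3 → ∅
[17] deliver 3→1 → N1(foll b8 [q])
[18] deliver 1→3 → ∅
[19] timeout(3) → N3(cand b13 [q])
[20] deliver 3→1 → N1(foll b13 [q])

8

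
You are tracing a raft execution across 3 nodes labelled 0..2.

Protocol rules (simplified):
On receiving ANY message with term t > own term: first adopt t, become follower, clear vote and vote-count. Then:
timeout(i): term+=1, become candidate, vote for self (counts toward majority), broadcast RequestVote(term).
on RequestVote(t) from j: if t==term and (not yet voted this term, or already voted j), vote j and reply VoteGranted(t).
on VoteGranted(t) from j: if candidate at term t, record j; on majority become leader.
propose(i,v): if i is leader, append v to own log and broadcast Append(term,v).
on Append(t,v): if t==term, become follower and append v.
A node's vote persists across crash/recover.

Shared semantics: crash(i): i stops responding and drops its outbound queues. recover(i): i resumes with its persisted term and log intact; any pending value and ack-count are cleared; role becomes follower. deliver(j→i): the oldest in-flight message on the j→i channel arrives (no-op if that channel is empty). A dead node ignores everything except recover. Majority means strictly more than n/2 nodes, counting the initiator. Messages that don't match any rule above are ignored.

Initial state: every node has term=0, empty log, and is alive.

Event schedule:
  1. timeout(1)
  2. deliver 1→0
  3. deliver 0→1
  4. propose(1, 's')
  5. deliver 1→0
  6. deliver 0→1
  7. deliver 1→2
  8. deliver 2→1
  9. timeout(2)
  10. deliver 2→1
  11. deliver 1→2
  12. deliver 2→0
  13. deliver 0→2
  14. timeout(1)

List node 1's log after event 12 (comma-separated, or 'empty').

s

[1] timeout(1) → N1(cand t1 [-])
[2] deliver 1→0 → N0(foll t1 [-])
[3] deliver 0→1 → N1(lead t1 [-])
[4] propose(1,'s') → N1(lead t1 [s])
[5] deliver 1→0 → N0(foll t1 [s])
[6] deliver 0→1 → ∅
[7] deliver 1→2 → N2(foll t1 [-])
[8] deliver 2→1 → ∅
[9] timeout(2) → N2(cand t2 [-])
[10] deliver 2→1 → N1(foll t2 [s])
[11] deliver 1→2 → ∅
[12] deliver 2→0 → N0(foll t2 [s])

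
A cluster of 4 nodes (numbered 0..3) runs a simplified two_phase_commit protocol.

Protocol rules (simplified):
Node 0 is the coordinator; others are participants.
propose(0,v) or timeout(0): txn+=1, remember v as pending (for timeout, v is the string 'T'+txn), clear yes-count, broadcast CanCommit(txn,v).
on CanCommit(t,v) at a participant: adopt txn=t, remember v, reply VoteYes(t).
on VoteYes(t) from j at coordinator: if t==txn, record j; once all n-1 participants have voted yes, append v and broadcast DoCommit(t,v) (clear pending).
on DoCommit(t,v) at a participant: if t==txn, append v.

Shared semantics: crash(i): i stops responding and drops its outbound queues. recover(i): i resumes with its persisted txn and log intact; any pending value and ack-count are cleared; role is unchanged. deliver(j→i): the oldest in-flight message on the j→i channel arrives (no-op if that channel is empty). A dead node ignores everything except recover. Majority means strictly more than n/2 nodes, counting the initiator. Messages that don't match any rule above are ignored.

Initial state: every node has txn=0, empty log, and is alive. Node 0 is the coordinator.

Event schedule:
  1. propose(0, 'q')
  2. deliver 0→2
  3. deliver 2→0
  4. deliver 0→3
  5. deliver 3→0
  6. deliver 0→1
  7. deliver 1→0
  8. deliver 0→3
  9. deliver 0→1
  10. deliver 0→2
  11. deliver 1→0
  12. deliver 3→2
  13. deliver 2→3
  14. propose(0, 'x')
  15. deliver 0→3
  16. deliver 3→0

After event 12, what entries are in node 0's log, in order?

q

after 1 — propose(0,'q'): n0:coor/t1/[-]
after 2 — deliver 0→2: n2:part/t1/[-]
after 3 — deliver 2→0: ·
after 4 — deliver 0→3: n3:part/t1/[-]
after 5 — deliver 3→0: ·
after 6 — deliver 0→1: n1:part/t1/[-]
after 7 — deliver 1→0: n0:coor/t1/[q]
after 8 — deliver 0→3: n3:part/t1/[q]
after 9 — deliver 0→1: n1:part/t1/[q]
after 10 — deliver 0→2: n2:part/t1/[q]
after 11 — deliver 1→0: ·
after 12 — deliver 3→2: ·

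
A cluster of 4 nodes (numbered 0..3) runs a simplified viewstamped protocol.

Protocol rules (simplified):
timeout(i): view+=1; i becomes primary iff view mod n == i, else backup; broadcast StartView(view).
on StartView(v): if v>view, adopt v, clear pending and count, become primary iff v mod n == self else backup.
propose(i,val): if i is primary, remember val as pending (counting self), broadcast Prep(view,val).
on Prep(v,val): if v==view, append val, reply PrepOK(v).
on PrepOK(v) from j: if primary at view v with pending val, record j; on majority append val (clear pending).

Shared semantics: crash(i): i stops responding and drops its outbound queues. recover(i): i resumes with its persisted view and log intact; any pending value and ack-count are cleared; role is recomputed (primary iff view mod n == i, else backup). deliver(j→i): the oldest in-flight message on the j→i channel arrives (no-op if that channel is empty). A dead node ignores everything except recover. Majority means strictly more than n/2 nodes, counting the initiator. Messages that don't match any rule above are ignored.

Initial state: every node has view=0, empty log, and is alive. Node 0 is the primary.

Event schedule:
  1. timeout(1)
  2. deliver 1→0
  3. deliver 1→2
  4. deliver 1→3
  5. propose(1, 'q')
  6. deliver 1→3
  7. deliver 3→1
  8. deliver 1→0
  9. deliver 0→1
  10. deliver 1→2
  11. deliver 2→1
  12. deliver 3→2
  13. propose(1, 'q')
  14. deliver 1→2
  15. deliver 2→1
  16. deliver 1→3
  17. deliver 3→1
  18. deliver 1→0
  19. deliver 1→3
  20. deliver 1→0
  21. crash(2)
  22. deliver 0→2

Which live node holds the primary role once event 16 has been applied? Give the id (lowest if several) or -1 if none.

step 1 timeout(1): 1={prim,v=1,log=-}
step 2 deliver 1→0: 0={back,v=1,log=-}
step 3 deliver 1→2: 2={back,v=1,log=-}
step 4 deliver 1→3: 3={back,v=1,log=-}
step 5 propose(1,'q'): —
step 6 deliver 1→3: 3={back,v=1,log=q}
step 7 deliver 3→1: —
step 8 deliver 1→0: 0={back,v=1,log=q}
step 9 deliver 0→1: 1={prim,v=1,log=q}
step 10 deliver 1→2: 2={back,v=1,log=q}
step 11 deliver 2→1: —
step 12 deliver 3→2: —
step 13 propose(1,'q'): —
step 14 deliver 1→2: 2={back,v=1,log=q,q}
step 15 deliver 2→1: —
step 16 deliver 1→3: 3={back,v=1,log=q,q}

1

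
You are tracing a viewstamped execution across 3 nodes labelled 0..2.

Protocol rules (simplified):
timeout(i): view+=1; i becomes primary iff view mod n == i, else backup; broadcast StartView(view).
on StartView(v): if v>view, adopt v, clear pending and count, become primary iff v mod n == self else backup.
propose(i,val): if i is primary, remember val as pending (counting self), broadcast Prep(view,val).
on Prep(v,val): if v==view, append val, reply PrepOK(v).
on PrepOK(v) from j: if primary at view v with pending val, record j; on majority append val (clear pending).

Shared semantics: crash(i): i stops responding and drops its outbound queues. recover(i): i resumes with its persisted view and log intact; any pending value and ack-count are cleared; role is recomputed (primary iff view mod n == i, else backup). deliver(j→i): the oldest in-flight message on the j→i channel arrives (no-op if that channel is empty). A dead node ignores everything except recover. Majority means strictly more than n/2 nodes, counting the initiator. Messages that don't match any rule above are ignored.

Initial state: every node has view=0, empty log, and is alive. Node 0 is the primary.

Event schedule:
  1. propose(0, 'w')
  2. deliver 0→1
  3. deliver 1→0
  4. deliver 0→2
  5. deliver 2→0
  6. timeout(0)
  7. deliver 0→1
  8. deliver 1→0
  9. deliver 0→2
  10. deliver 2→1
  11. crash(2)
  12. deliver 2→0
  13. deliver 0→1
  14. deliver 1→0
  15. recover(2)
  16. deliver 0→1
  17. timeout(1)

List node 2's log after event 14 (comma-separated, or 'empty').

step 1 propose(0,'w'): —
step 2 deliver 0→1: 1={back,v=0,log=w}
step 3 deliver 1→0: 0={prim,v=0,log=w}
step 4 deliver 0→2: 2={back,v=0,log=w}
step 5 deliver 2→0: —
step 6 timeout(0): 0={back,v=1,log=w}
step 7 deliver 0→1: 1={prim,v=1,log=w}
step 8 deliver 1→0: —
step 9 deliver 0→2: 2={back,v=1,log=w}
step 10 deliver 2→1: —
step 11 crash(2): 2={✗back,v=1,log=w}
step 12 deliver 2→0: —
step 13 deliver 0→1: —
step 14 deliver 1→0: —

w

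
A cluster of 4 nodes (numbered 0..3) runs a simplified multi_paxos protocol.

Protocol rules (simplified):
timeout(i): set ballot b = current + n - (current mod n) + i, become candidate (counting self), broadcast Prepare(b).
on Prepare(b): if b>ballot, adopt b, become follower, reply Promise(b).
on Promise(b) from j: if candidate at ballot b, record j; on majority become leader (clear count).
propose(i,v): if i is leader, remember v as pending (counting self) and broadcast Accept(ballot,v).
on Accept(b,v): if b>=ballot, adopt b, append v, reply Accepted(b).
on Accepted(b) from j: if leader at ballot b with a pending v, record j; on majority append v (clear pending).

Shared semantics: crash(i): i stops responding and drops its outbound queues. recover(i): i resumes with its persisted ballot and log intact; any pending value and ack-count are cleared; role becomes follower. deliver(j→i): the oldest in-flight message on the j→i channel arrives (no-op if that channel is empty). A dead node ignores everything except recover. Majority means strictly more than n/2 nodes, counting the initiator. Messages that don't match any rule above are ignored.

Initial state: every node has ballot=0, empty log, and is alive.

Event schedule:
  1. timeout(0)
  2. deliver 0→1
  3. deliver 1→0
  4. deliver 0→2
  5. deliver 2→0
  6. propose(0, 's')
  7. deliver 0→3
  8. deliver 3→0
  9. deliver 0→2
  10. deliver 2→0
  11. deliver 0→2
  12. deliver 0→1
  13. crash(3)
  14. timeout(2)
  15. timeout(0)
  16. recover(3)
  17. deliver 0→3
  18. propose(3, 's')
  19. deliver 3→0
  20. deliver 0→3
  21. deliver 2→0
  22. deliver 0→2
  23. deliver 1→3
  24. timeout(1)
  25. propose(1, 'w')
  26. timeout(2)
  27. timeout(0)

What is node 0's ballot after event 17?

8

after 1 — timeout(0): n0:cand/b4/[-]
after 2 — deliver 0→1: n1:foll/b4/[-]
after 3 — deliver 1→0: ·
after 4 — deliver 0→2: n2:foll/b4/[-]
after 5 — deliver 2→0: n0:lead/b4/[-]
after 6 — propose(0,'s'): ·
after 7 — deliver 0→3: n3:foll/b4/[-]
after 8 — deliver 3→0: ·
after 9 — deliver 0→2: n2:foll/b4/[s]
after 10 — deliver 2→0: ·
after 11 — deliver 0→2: ·
after 12 — deliver 0→1: n1:foll/b4/[s]
after 13 — crash(3): n3:✗foll/b4/[-]
after 14 — timeout(2): n2:cand/b10/[s]
after 15 — timeout(0): n0:cand/b8/[-]
after 16 — recover(3): n3:foll/b4/[-]
after 17 — deliver 0→3: n3:foll/b4/[s]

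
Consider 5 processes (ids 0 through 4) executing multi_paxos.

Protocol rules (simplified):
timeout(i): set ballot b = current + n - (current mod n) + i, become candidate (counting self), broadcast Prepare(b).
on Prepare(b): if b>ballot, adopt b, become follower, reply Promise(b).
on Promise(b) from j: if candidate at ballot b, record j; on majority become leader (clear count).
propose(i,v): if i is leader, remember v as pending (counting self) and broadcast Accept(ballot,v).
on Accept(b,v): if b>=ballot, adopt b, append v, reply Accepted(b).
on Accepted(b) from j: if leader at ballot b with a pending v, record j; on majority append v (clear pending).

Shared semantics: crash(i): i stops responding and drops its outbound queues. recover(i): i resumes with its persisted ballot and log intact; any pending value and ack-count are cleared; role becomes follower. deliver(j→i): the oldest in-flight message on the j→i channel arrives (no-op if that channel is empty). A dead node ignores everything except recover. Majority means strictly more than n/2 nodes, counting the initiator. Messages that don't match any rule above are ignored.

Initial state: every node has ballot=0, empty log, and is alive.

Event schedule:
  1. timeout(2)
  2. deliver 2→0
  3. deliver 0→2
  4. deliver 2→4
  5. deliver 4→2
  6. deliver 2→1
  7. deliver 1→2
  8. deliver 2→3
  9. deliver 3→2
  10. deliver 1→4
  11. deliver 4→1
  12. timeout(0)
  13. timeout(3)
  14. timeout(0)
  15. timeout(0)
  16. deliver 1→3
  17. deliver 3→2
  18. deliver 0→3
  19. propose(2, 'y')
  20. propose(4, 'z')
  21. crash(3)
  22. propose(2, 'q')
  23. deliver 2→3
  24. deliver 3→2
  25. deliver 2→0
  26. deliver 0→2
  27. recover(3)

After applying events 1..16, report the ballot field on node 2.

7

after 1 — timeout(2): n2:cand/b7/[-]
after 2 — deliver 2→0: n0:foll/b7/[-]
after 3 — deliver 0→2: ·
after 4 — deliver 2→4: n4:foll/b7/[-]
after 5 — deliver 4→2: n2:lead/b7/[-]
after 6 — deliver 2→1: n1:foll/b7/[-]
after 7 — deliver 1→2: ·
after 8 — deliver 2→3: n3:foll/b7/[-]
after 9 — deliver 3→2: ·
after 10 — deliver 1→4: ·
after 11 — deliver 4→1: ·
after 12 — timeout(0): n0:cand/b10/[-]
after 13 — timeout(3): n3:cand/b13/[-]
after 14 — timeout(0): n0:cand/b15/[-]
after 15 — timeout(0): n0:cand/b20/[-]
after 16 — deliver 1→3: ·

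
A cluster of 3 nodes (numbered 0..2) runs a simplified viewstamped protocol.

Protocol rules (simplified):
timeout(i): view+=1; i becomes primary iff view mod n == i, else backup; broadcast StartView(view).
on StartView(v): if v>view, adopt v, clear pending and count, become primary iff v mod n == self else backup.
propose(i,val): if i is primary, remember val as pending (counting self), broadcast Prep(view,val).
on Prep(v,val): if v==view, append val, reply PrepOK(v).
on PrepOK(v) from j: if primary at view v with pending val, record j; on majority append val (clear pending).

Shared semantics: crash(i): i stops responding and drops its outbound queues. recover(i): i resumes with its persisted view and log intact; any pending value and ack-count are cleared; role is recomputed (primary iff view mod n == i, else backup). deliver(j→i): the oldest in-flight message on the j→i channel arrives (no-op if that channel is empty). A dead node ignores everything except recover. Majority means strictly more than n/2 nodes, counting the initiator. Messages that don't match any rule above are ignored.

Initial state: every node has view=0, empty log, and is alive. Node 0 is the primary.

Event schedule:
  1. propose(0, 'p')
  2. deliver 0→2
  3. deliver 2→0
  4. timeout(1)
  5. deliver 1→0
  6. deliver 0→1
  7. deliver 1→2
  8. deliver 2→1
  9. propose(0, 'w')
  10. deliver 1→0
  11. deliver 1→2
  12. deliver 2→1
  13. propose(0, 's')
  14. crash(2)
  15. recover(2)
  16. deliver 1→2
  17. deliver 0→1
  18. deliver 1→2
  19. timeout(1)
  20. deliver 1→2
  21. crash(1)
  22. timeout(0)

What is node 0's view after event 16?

1

[1] propose(0,'p') → ∅
[2] deliver 0→2 → N2(back v0 [p])
[3] deliver 2→0 → N0(prim v0 [p])
[4] timeout(1) → N1(prim v1 [-])
[5] deliver 1→0 → N0(back v1 [p])
[6] deliver 0→1 → ∅
[7] deliver 1→2 → N2(back v1 [p])
[8] deliver 2→1 → ∅
[9] propose(0,'w') → ∅
[10] deliver 1→0 → ∅
[11] deliver 1→2 → ∅
[12] deliver 2→1 → ∅
[13] propose(0,'s') → ∅
[14] crash(2) → N2(✗back v1 [p])
[15] recover(2) → N2(back v1 [p])
[16] deliver 1→2 → ∅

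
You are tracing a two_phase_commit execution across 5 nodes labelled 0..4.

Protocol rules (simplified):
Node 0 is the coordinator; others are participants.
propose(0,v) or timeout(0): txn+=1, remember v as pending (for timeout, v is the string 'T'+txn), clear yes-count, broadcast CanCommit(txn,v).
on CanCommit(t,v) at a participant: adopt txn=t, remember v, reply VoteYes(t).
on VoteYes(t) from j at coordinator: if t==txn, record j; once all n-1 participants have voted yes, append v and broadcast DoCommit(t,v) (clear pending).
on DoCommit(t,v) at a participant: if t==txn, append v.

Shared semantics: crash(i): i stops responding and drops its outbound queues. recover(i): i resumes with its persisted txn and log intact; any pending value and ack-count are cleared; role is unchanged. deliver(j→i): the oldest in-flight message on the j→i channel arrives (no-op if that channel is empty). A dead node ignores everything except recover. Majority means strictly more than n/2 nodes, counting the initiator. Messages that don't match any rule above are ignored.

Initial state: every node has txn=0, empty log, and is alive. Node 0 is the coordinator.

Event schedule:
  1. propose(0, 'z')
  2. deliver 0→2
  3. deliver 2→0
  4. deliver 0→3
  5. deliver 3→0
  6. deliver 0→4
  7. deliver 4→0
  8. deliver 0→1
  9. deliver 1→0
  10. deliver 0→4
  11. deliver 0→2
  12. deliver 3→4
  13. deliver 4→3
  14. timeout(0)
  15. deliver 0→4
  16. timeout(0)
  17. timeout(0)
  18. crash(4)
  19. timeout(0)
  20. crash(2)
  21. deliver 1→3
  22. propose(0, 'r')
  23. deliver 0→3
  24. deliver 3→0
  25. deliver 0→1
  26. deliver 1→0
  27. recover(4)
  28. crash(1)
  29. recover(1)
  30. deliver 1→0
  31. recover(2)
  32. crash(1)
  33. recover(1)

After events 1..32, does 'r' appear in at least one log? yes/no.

e1 propose(0,'z'): 0[coor,t=1,-]
e2 deliver 0→2: 2[part,t=1,-]
e3 deliver 2→0: ·
e4 deliver 0→3: 3[part,t=1,-]
e5 deliver 3→0: ·
e6 deliver 0→4: 4[part,t=1,-]
e7 deliver 4→0: ·
e8 deliver 0→1: 1[part,t=1,-]
e9 deliver 1→0: 0[coor,t=1,z]
e10 deliver 0→4: 4[part,t=1,z]
e11 deliver 0→2: 2[part,t=1,z]
e12 deliver 3→4: ·
e13 deliver 4→3: ·
e14 timeout(0): 0[coor,t=2,z]
e15 deliver 0→4: 4[part,t=2,z]
e16 timeout(0): 0[coor,t=3,z]
e17 timeout(0): 0[coor,t=4,z]
e18 crash(4): 4[✗part,t=2,z]
e19 timeout(0): 0[coor,t=5,z]
e20 crash(2): 2[✗part,t=1,z]
e21 deliver 1→3: ·
e22 propose(0,'r'): 0[coor,t=6,z]
e23 deliver 0→3: 3[part,t=1,z]
e24 deliver 3→0: ·
e25 deliver 0→1: 1[part,t=1,z]
e26 deliver 1→0: ·
e27 recover(4): 4[part,t=2,z]
e28 crash(1): 1[✗part,t=1,z]
e29 recover(1): 1[part,t=1,z]
e30 deliver 1→0: ·
e31 recover(2): 2[part,t=1,z]
e32 crash(1): 1[✗part,t=1,z]

no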